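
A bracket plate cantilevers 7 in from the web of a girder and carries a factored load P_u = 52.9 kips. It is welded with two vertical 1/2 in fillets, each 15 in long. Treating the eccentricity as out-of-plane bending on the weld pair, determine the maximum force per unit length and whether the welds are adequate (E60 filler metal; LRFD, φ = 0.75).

E60XX → F_EXX = 60 ksi.
L_w = 2 × 15 = 30 in; section modulus (unit throat) S = 2 × L²/6 = 75 in².
Direct shear f_v = P/L_w = 52.9/30 = 1.763 kip/in.
Moment M = P × e = 52.9 × 7 = 370.3 kip·in; bending f_b = M/S = 4.937 kip/in.
f_max = √(f_v² + f_b²) = √(1.763² + 4.937²) = 5.243 kip/in.
φr_n = 0.75 × 0.6 × 60 × (0.707 × 0.5) = 9.544 kip/in → adequate.

f_max ≈ 5.24 kip/in; adequate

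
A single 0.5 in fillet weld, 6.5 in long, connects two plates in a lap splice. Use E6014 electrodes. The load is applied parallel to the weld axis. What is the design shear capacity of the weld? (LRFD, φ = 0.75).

E60XX → F_EXX = 60 ksi.
Effective throat t_e = 0.707 × 0.5 = 0.3535 in.
Total length L = 6.5 in; A_we = 0.3535 × 6.5 = 2.298 in².
F_nw = 0.6 F_EXX = 0.6 × 60 = 36 ksi.
φR_n = 0.75 × 36 × 2.298 = 62.04 kip.

φR_n ≈ 62 kip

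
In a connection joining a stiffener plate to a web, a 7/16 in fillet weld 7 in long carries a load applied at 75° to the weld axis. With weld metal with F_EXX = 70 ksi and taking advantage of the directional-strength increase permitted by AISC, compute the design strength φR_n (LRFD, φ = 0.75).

t_e = 0.707 × 0.4375 = 0.3093 in; A_we = 0.3093 × 7 = 2.165 in².
Directional factor: 1.0 + 0.5 sin^1.5(75°) = 1.475.
F_nw = 0.6 × 70 × 1.475 = 61.94 ksi.
φR_n = 0.75 × 61.94 × 2.165 = 100.6 kips.

φR_n ≈ 101 kips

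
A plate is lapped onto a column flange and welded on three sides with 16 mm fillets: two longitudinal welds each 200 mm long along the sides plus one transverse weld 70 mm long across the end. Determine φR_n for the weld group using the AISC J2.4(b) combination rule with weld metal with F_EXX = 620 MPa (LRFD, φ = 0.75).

φR_n ≈ 1480 kN

t_e = 0.707 × 16 = 11.31 mm.
R_nwl = 0.6 × 620 × 11.31 × 400 × 10⁻³ = 1683 kN (longitudinal, 2 welds).
R_nwt = 0.6 × 620 × 11.31 × 70 × 10⁻³ = 294.6 kN (transverse, base value).
(i) R_nwl + R_nwt = 1978 kN; (ii) 0.85 R_nwl + 1.5 R_nwt = 1873 kN.
R_n = max = 1978 kN [governs: (i)]; φR_n = 1483 kN.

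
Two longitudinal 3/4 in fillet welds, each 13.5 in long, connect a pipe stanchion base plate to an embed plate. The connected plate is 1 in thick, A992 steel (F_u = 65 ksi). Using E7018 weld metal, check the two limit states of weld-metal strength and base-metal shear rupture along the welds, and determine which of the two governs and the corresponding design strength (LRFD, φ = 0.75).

E70XX → F_EXX = 70 ksi.
t_e = 0.707 × 0.75 = 0.5302 in; L = 27 in.
Weld metal: φR_n = 0.75 × 0.6 × 70 × 0.5302 × 27 = 451 kip.
Base metal (shear rupture): φR_n = 0.75 × 0.6 × 65 × 1 × 27 = 789.8 kip.
Governing: weld metal.

φR_n ≈ 451 kip (weld metal governs)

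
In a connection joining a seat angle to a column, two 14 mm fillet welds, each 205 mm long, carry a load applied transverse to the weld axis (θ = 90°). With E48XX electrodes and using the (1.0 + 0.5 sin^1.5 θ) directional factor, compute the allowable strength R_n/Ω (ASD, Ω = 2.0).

R_n/Ω ≈ 877 kN

E48XX → F_EXX = 480 MPa.
t_e = 0.707 × 14 = 9.898 mm; A_we = 9.898 × 410 = 4058 mm².
Directional factor: 1.0 + 0.5 sin^1.5(90°) = 1.5.
F_nw = 0.6 × 480 × 1.5 = 432 MPa.
R_n/Ω = (432 × 4058) / 2.0 × 10⁻³ = 876.6 kN.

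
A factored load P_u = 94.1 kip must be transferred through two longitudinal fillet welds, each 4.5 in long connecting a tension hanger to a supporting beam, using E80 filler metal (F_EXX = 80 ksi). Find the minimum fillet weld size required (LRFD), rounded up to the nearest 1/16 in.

w = 7/16 in

Total weld length L = 9 in.
Required throat t_e = P_u / (φ × 0.6 F_EXX × L) = 94.1 / (0.75 × 0.6 × 80 × 9) = 0.2904 in.
Required leg w = t_e / 0.707 = 0.4108 in → use 7/16 in.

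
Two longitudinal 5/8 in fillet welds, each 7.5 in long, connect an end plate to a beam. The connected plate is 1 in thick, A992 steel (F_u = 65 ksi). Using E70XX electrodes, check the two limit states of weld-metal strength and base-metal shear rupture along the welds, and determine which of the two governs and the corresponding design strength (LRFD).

φR_n ≈ 209 kip (weld metal governs)

E70XX → F_EXX = 70 ksi.
t_e = 0.707 × 0.625 = 0.4419 in; L = 15 in.
Weld metal: φR_n = 0.75 × 0.6 × 70 × 0.4419 × 15 = 208.8 kip.
Base metal (shear rupture): φR_n = 0.75 × 0.6 × 65 × 1 × 15 = 438.8 kip.
Governing: weld metal.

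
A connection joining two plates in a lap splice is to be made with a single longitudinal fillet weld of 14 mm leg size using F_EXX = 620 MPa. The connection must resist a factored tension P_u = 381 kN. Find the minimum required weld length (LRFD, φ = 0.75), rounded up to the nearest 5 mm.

Throat t_e = 0.707 × 14 = 9.898 mm.
φr_n = 0.75 × 0.6 × 620 × 9.898 × 10⁻³ = 2.762 kN/mm.
L_req = P_u / φr_n = 381 / 2.762 = 138 mm total.
Round up → use L = 140 mm.

L = 140 mm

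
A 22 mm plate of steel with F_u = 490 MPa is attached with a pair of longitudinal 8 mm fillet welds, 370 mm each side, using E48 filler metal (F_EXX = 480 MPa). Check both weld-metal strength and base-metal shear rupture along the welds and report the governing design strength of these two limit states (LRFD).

t_e = 0.707 × 8 = 5.656 mm; L = 740 mm.
Weld metal: φR_n = 0.75 × 0.6 × 480 × 5.656 × 740 × 10⁻³ = 904.1 kN.
Base metal (shear rupture): φR_n = 0.75 × 0.6 × 490 × 22 × 740 × 10⁻³ = 3590 kN.
Governing: weld metal.

φR_n ≈ 904 kN (weld metal governs)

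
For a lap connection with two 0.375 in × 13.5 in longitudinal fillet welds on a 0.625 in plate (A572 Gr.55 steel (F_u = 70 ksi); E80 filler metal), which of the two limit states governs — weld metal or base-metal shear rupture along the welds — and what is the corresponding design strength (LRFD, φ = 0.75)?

φR_n ≈ 258 kip (weld metal governs)

E80XX → F_EXX = 80 ksi.
t_e = 0.707 × 0.375 = 0.2651 in; L = 27 in.
Weld metal: φR_n = 0.75 × 0.6 × 80 × 0.2651 × 27 = 257.7 kip.
Base metal (shear rupture): φR_n = 0.75 × 0.6 × 70 × 0.625 × 27 = 531.6 kip.
Governing: weld metal.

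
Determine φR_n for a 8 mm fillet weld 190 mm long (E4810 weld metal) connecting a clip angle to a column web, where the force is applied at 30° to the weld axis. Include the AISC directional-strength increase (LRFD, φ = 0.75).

φR_n ≈ 273 kN

E48XX → F_EXX = 480 MPa.
t_e = 0.707 × 8 = 5.656 mm; A_we = 5.656 × 190 = 1075 mm².
Directional factor: 1.0 + 0.5 sin^1.5(30°) = 1.177.
F_nw = 0.6 × 480 × 1.177 = 338.9 MPa.
φR_n = 0.75 × 338.9 × 1075 × 10⁻³ = 273.2 kN.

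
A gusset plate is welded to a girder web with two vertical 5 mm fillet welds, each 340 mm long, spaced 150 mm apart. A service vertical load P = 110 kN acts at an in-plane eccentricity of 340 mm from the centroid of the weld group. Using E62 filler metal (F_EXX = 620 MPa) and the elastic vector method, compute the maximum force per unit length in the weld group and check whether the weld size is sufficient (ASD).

Total weld length L_w = 680 mm. Treat welds as unit-width lines.
Polar moment about centroid: J = 2[d³/12 + d(b/2)²] = 2[340³/12 + 340×75²] = 10380000 mm³.
Direct shear f_v = P/L_w = 110×10³ / 680 = 161.8 N/mm (vertical).
Torsion M = P·e = 110×10³ × 340 = 37400000 N·mm.
Critical point at (x, y) = (75, 170) from centroid. f_tx = M·y/J = 612.8 N/mm; f_ty = M·x/J = 270.3 N/mm.
Resultant f_max = √[f_tx² + (f_v + f_ty)²] = √[612.8² + (161.8 + 270.3)²] = 749.8 N/mm.
Capacity per unit length: r_n/Ω = (1/2.0) × 0.6 × 620 × (0.707 × 5) = 657.5 N/mm.
749.8 > 657.5 → NOT adequate.

f_max ≈ 750 N/mm; NOT adequate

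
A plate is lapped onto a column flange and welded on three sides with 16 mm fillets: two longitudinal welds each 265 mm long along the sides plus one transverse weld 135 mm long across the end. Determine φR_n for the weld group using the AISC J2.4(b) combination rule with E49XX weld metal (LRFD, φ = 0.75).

E49XX → F_EXX = 490 MPa.
t_e = 0.707 × 16 = 11.31 mm.
R_nwl = 0.6 × 490 × 11.31 × 530 × 10⁻³ = 1763 kN (longitudinal, 2 welds).
R_nwt = 0.6 × 490 × 11.31 × 135 × 10⁻³ = 449 kN (transverse, base value).
(i) R_nwl + R_nwt = 2212 kN; (ii) 0.85 R_nwl + 1.5 R_nwt = 2172 kN.
R_n = max = 2212 kN [governs: (i)]; φR_n = 1659 kN.

φR_n ≈ 1660 kN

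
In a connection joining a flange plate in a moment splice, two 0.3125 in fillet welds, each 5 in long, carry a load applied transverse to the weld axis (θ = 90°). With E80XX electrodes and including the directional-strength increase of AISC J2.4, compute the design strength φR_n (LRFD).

φR_n ≈ 119 kip

E80XX → F_EXX = 80 ksi.
t_e = 0.707 × 0.3125 = 0.2209 in; A_we = 0.2209 × 10 = 2.209 in².
Directional factor: 1.0 + 0.5 sin^1.5(90°) = 1.5.
F_nw = 0.6 × 80 × 1.5 = 72 ksi.
φR_n = 0.75 × 72 × 2.209 = 119.3 kip.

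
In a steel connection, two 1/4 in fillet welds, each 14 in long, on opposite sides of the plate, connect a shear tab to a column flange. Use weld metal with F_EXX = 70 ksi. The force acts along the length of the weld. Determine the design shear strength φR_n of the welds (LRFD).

Effective throat t_e = 0.707 × 0.25 = 0.1767 in.
Total length L = 28 in; A_we = 0.1767 × 28 = 4.949 in².
F_nw = 0.6 F_EXX = 0.6 × 70 = 42 ksi.
φR_n = 0.75 × 42 × 4.949 = 155.9 kip.

φR_n ≈ 156 kip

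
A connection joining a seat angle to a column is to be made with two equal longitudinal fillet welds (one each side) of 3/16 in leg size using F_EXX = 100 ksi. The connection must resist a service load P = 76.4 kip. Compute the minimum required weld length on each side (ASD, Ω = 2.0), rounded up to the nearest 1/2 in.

Throat t_e = 0.707 × 0.1875 = 0.1326 in.
r_n/Ω = (0.6 × 100 × 0.1326) / 2.0 = 3.977 kip/in.
L_req = P / (r_n/Ω) = 76.4 / 3.977 = 19.21 in total.
Per side: 19.21 / 2 = 9.606 in.
Round up → use L = 10 in on each side.

L = 10 in on each side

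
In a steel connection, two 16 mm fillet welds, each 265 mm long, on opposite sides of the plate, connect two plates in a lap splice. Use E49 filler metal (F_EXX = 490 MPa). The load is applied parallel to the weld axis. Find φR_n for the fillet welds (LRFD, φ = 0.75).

φR_n ≈ 1320 kN

Effective throat t_e = 0.707 × 16 = 11.31 mm.
Total length L = 530 mm; A_we = 11.31 × 530 = 5995 mm².
F_nw = 0.6 F_EXX = 0.6 × 490 = 294 MPa.
φR_n = 0.75 × 294 × 5995 × 10⁻³ = 1322 kN.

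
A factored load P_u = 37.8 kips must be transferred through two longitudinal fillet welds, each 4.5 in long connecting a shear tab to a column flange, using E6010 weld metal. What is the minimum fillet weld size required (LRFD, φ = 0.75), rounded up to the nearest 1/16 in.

w = 1/4 in

E60XX → F_EXX = 60 ksi.
Total weld length L = 9 in.
Required throat t_e = P_u / (φ × 0.6 F_EXX × L) = 37.8 / (0.75 × 0.6 × 60 × 9) = 0.1556 in.
Required leg w = t_e / 0.707 = 0.22 in → use 1/4 in.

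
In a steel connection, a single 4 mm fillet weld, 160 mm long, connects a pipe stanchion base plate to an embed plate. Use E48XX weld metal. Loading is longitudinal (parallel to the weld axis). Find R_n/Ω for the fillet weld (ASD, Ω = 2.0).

R_n/Ω ≈ 65.2 kN

E48XX → F_EXX = 480 MPa.
Effective throat t_e = 0.707 × 4 = 2.828 mm.
Total length L = 160 mm; A_we = 2.828 × 160 = 452.5 mm².
F_nw = 0.6 F_EXX = 0.6 × 480 = 288 MPa.
R_n = 288 × 452.5 × 10⁻³ = 130.3 kN; R_n/Ω = 130.3/2.0 = 65.16 kN.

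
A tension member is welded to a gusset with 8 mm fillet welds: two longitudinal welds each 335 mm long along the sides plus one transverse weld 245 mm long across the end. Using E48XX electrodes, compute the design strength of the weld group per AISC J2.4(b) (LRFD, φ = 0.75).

E48XX → F_EXX = 480 MPa.
t_e = 0.707 × 8 = 5.656 mm.
R_nwl = 0.6 × 480 × 5.656 × 670 × 10⁻³ = 1091 kN (longitudinal, 2 welds).
R_nwt = 0.6 × 480 × 5.656 × 245 × 10⁻³ = 399.1 kN (transverse, base value).
(i) R_nwl + R_nwt = 1490 kN; (ii) 0.85 R_nwl + 1.5 R_nwt = 1526 kN.
R_n = max = 1526 kN [governs: (ii)]; φR_n = 1145 kN.

φR_n ≈ 1140 kN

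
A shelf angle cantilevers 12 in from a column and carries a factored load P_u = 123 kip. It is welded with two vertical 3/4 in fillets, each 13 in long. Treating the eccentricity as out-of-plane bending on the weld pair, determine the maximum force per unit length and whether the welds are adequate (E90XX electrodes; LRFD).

E90XX → F_EXX = 90 ksi.
L_w = 2 × 13 = 26 in; section modulus (unit throat) S = 2 × L²/6 = 56.33 in².
Direct shear f_v = P/L_w = 123/26 = 4.731 kip/in.
Moment M = P × e = 123 × 12 = 1476 kip·in; bending f_b = M/S = 26.2 kip/in.
f_max = √(f_v² + f_b²) = √(4.731² + 26.2²) = 26.62 kip/in.
φr_n = 0.75 × 0.6 × 90 × (0.707 × 0.75) = 21.48 kip/in → NOT adequate.

f_max ≈ 26.6 kip/in; NOT adequate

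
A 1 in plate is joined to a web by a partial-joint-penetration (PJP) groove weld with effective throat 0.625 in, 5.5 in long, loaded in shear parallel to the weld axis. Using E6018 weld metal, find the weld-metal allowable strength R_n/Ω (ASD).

E60XX → F_EXX = 60 ksi.
Effective throat (given) t_e = 0.625 in.
A_we = 0.625 × 5.5 = 3.438 in².
F_nw = 0.6 F_EXX = 36 ksi.
R_n/Ω = (36 × 3.438) / 2.0 = 61.88 kips.

R_n/Ω ≈ 61.9 kips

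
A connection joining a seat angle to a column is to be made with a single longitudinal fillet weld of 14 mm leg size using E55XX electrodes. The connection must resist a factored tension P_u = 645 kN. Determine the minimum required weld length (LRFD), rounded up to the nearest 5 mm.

L = 265 mm

E55XX → F_EXX = 550 MPa.
Throat t_e = 0.707 × 14 = 9.898 mm.
φr_n = 0.75 × 0.6 × 550 × 9.898 × 10⁻³ = 2.45 kN/mm.
L_req = P_u / φr_n = 645 / 2.45 = 263.3 mm total.
Round up → use L = 265 mm.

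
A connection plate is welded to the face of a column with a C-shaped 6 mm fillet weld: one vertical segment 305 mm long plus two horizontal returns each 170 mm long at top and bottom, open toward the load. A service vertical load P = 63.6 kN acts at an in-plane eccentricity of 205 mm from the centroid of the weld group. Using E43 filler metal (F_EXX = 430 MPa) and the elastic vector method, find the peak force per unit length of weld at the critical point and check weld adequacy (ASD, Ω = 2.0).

f_max ≈ 283 N/mm; adequate

Total weld length L_w = 645 mm. Treat welds as unit-width lines.
Centroid: x̄ = 2×170×85 / 645 = 44.81 mm from the vertical weld.
Polar moment about centroid: J = I_x + I_y = [305³/12 + 2×170×152.5²] + [305×44.81² + 2(170³/12 + 170×40.19²)] = 12250000 mm³.
Direct shear f_v = P/L_w = 63.6×10³ / 645 = 98.6 N/mm (vertical).
Torsion M = P·e = 63.6×10³ × 205 = 13038000 N·mm.
Critical point at (x, y) = (125.2, 152.5) from centroid. f_tx = M·y/J = 162.3 N/mm; f_ty = M·x/J = 133.2 N/mm.
Resultant f_max = √[f_tx² + (f_v + f_ty)²] = √[162.3² + (98.6 + 133.2)²] = 283 N/mm.
Capacity per unit length: r_n/Ω = (1/2.0) × 0.6 × 430 × (0.707 × 6) = 547.2 N/mm.
283 ≤ 547.2 → adequate.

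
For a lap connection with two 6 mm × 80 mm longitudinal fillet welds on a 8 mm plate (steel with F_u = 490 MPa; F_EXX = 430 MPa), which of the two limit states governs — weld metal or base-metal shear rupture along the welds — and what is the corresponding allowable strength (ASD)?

t_e = 0.707 × 6 = 4.242 mm; L = 160 mm.
Weld metal: R_n/Ω = (1/2.0) × 0.6 × 430 × 4.242 × 160 × 10⁻³ = 87.55 kN.
Base metal (shear rupture): R_n/Ω = (1/2.0) × 0.6 × 490 × 8 × 160 × 10⁻³ = 188.2 kN.
Governing: weld metal.

R_n/Ω ≈ 87.6 kN (weld metal governs)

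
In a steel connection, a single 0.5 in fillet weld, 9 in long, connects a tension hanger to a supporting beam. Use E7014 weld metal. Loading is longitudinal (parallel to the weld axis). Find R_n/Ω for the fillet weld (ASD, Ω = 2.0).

E70XX → F_EXX = 70 ksi.
Effective throat t_e = 0.707 × 0.5 = 0.3535 in.
Total length L = 9 in; A_we = 0.3535 × 9 = 3.181 in².
F_nw = 0.6 F_EXX = 0.6 × 70 = 42 ksi.
R_n = 42 × 3.181 = 133.6 kip; R_n/Ω = 133.6/2.0 = 66.81 kip.

R_n/Ω ≈ 66.8 kip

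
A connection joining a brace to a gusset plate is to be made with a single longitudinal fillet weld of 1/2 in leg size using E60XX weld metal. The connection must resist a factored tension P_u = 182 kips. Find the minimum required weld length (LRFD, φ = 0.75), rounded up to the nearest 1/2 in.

L = 19.5 in

E60XX → F_EXX = 60 ksi.
Throat t_e = 0.707 × 0.5 = 0.3535 in.
φr_n = 0.75 × 0.6 × 60 × 0.3535 = 9.544 kips/in.
L_req = P_u / φr_n = 182 / 9.544 = 19.07 in total.
Round up → use L = 19.5 in.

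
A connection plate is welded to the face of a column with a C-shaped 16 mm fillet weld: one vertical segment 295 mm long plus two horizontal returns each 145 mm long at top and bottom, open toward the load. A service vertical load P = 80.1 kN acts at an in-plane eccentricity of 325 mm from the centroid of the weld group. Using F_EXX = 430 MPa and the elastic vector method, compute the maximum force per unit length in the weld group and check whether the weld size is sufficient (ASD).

Total weld length L_w = 585 mm. Treat welds as unit-width lines.
Centroid: x̄ = 2×145×72.5 / 585 = 35.94 mm from the vertical weld.
Polar moment about centroid: J = I_x + I_y = [295³/12 + 2×145×147.5²] + [295×35.94² + 2(145³/12 + 145×36.56²)] = 9725000 mm³.
Direct shear f_v = P/L_w = 80.1×10³ / 585 = 136.9 N/mm (vertical).
Torsion M = P·e = 80.1×10³ × 325 = 26032000 N·mm.
Critical point at (x, y) = (109.1, 147.5) from centroid. f_tx = M·y/J = 394.8 N/mm; f_ty = M·x/J = 291.9 N/mm.
Resultant f_max = √[f_tx² + (f_v + f_ty)²] = √[394.8² + (136.9 + 291.9)²] = 582.9 N/mm.
Capacity per unit length: r_n/Ω = (1/2.0) × 0.6 × 430 × (0.707 × 16) = 1459 N/mm.
582.9 ≤ 1459 → adequate.

f_max ≈ 583 N/mm; adequate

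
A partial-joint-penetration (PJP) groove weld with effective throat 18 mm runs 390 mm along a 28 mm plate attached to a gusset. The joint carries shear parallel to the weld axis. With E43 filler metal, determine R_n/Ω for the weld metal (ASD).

R_n/Ω ≈ 906 kN

E43XX → F_EXX = 430 MPa.
Effective throat (given) t_e = 18 mm.
A_we = 18 × 390 = 7020 mm².
F_nw = 0.6 F_EXX = 258 MPa.
R_n/Ω = (258 × 7020) / 2.0 × 10⁻³ = 905.6 kN.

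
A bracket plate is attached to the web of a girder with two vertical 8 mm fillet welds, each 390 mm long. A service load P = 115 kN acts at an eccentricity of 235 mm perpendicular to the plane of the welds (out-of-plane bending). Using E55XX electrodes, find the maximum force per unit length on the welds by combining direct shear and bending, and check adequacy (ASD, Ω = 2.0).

f_max ≈ 553 N/mm; adequate

E55XX → F_EXX = 550 MPa.
L_w = 2 × 390 = 780 mm; section modulus (unit throat) S = 2 × L²/6 = 50700 mm².
Direct shear f_v = P/L_w = 115×10³/780 = 147.4 N/mm.
Moment M = P × e = 115×10³ × 235 = 27025000 N·mm; bending f_b = M/S = 533 N/mm.
f_max = √(f_v² + f_b²) = √(147.4² + 533²) = 553.1 N/mm.
r_n/Ω = (1/2.0) × 0.6 × 550 × (0.707 × 8) = 933.2 N/mm → adequate.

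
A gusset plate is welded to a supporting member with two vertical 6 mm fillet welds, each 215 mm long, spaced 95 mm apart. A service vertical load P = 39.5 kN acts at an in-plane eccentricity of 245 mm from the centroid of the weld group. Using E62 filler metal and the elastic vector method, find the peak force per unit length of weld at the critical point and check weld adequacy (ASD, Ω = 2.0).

f_max ≈ 478 N/mm; adequate

E62XX → F_EXX = 620 MPa.
Total weld length L_w = 430 mm. Treat welds as unit-width lines.
Polar moment about centroid: J = 2[d³/12 + d(b/2)²] = 2[215³/12 + 215×47.5²] = 2627000 mm³.
Direct shear f_v = P/L_w = 39.5×10³ / 430 = 91.86 N/mm (vertical).
Torsion M = P·e = 39.5×10³ × 245 = 9677500 N·mm.
Critical point at (x, y) = (47.5, 107.5) from centroid. f_tx = M·y/J = 396.1 N/mm; f_ty = M·x/J = 175 N/mm.
Resultant f_max = √[f_tx² + (f_v + f_ty)²] = √[396.1² + (91.86 + 175)²] = 477.6 N/mm.
Capacity per unit length: r_n/Ω = (1/2.0) × 0.6 × 620 × (0.707 × 6) = 789 N/mm.
477.6 ≤ 789 → adequate.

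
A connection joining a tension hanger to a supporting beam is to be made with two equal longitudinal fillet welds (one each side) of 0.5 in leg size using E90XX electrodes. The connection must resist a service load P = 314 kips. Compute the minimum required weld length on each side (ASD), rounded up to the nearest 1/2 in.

L = 16.5 in on each side

E90XX → F_EXX = 90 ksi.
Throat t_e = 0.707 × 0.5 = 0.3535 in.
r_n/Ω = (0.6 × 90 × 0.3535) / 2.0 = 9.544 kip/in.
L_req = P / (r_n/Ω) = 314 / 9.544 = 32.9 in total.
Per side: 32.9 / 2 = 16.45 in.
Round up → use L = 16.5 in on each side.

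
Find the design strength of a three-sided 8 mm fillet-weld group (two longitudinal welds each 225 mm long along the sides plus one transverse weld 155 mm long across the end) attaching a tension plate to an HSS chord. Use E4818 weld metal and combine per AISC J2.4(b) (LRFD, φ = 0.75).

E48XX → F_EXX = 480 MPa.
t_e = 0.707 × 8 = 5.656 mm.
R_nwl = 0.6 × 480 × 5.656 × 450 × 10⁻³ = 733 kN (longitudinal, 2 welds).
R_nwt = 0.6 × 480 × 5.656 × 155 × 10⁻³ = 252.5 kN (transverse, base value).
(i) R_nwl + R_nwt = 985.5 kN; (ii) 0.85 R_nwl + 1.5 R_nwt = 1002 kN.
R_n = max = 1002 kN [governs: (ii)]; φR_n = 751.3 kN.

φR_n ≈ 751 kN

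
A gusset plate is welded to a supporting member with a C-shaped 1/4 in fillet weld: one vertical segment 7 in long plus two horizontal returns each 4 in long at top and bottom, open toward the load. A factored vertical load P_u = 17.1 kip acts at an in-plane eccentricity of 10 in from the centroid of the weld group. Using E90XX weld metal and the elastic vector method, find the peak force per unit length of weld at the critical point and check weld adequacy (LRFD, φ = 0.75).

E90XX → F_EXX = 90 ksi.
Total weld length L_w = 15 in. Treat welds as unit-width lines.
Centroid: x̄ = 2×4×2 / 15 = 1.067 in from the vertical weld.
Polar moment about centroid: J = I_x + I_y = [7³/12 + 2×4×3.5²] + [7×1.067² + 2(4³/12 + 4×0.9333²)] = 152.2 in³.
Direct shear f_v = P/L_w = 17.1 / 15 = 1.14 kip/in (vertical).
Torsion M = P·e = 17.1 × 10 = 171 kip·in.
Critical point at (x, y) = (2.933, 3.5) from centroid. f_tx = M·y/J = 3.933 kip/in; f_ty = M·x/J = 3.296 kip/in.
Resultant f_max = √[f_tx² + (f_v + f_ty)²] = √[3.933² + (1.14 + 3.296)²] = 5.928 kip/in.
Capacity per unit length: φr_n = 0.75 × 0.6 × 90 × (0.707 × 0.25) = 7.158 kip/in.
5.928 ≤ 7.158 → adequate.

f_max ≈ 5.93 kip/in; adequate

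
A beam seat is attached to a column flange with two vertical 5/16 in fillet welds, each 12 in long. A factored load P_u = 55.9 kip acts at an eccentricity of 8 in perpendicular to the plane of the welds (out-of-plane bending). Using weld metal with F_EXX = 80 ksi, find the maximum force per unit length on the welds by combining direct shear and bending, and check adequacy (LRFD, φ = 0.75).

L_w = 2 × 12 = 24 in; section modulus (unit throat) S = 2 × L²/6 = 48 in².
Direct shear f_v = P/L_w = 55.9/24 = 2.329 kip/in.
Moment M = P × e = 55.9 × 8 = 447.2 kip·in; bending f_b = M/S = 9.317 kip/in.
f_max = √(f_v² + f_b²) = √(2.329² + 9.317²) = 9.603 kip/in.
φr_n = 0.75 × 0.6 × 80 × (0.707 × 0.3125) = 7.954 kip/in → NOT adequate.

f_max ≈ 9.6 kip/in; NOT adequate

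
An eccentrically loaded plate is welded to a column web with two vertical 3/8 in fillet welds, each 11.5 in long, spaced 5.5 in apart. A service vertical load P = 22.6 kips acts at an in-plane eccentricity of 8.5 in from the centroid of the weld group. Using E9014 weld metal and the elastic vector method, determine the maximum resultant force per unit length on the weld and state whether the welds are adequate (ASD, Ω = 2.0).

E90XX → F_EXX = 90 ksi.
Total weld length L_w = 23 in. Treat welds as unit-width lines.
Polar moment about centroid: J = 2[d³/12 + d(b/2)²] = 2[11.5³/12 + 11.5×2.75²] = 427.4 in³.
Direct shear f_v = P/L_w = 22.6 / 23 = 0.9826 kip/in (vertical).
Torsion M = P·e = 22.6 × 8.5 = 192.1 kip·in.
Critical point at (x, y) = (2.75, 5.75) from centroid. f_tx = M·y/J = 2.584 kip/in; f_ty = M·x/J = 1.236 kip/in.
Resultant f_max = √[f_tx² + (f_v + f_ty)²] = √[2.584² + (0.9826 + 1.236)²] = 3.406 kip/in.
Capacity per unit length: r_n/Ω = (1/2.0) × 0.6 × 90 × (0.707 × 0.375) = 7.158 kip/in.
3.406 ≤ 7.158 → adequate.

f_max ≈ 3.41 kip/in; adequate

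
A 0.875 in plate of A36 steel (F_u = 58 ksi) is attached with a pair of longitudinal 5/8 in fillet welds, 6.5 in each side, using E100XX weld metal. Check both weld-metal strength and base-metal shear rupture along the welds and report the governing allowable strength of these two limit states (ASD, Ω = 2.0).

R_n/Ω ≈ 172 kip (weld metal governs)

E100XX → F_EXX = 100 ksi.
t_e = 0.707 × 0.625 = 0.4419 in; L = 13 in.
Weld metal: R_n/Ω = (1/2.0) × 0.6 × 100 × 0.4419 × 13 = 172.3 kip.
Base metal (shear rupture): R_n/Ω = (1/2.0) × 0.6 × 58 × 0.875 × 13 = 197.9 kip.
Governing: weld metal.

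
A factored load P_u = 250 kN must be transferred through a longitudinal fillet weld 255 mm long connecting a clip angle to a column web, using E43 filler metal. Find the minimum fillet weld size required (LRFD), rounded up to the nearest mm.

E43XX → F_EXX = 430 MPa.
Total weld length L = 255 mm.
Required throat t_e = P_u / (φ × 0.6 F_EXX × L) = 250 / (0.75 × 0.6 × 430 × 255 × 10⁻³) = 5.067 mm.
Required leg w = t_e / 0.707 = 7.166 mm → use 8 mm.

w = 8 mm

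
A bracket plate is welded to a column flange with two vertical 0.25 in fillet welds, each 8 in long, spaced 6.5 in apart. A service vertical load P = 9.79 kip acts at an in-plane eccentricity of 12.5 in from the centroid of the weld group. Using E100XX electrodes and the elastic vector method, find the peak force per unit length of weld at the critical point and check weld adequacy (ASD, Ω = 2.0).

E100XX → F_EXX = 100 ksi.
Total weld length L_w = 16 in. Treat welds as unit-width lines.
Polar moment about centroid: J = 2[d³/12 + d(b/2)²] = 2[8³/12 + 8×3.25²] = 254.3 in³.
Direct shear f_v = P/L_w = 9.79 / 16 = 0.6119 kip/in (vertical).
Torsion M = P·e = 9.79 × 12.5 = 122.37 kip·in.
Critical point at (x, y) = (3.25, 4) from centroid. f_tx = M·y/J = 1.925 kip/in; f_ty = M·x/J = 1.564 kip/in.
Resultant f_max = √[f_tx² + (f_v + f_ty)²] = √[1.925² + (0.6119 + 1.564)²] = 2.905 kip/in.
Capacity per unit length: r_n/Ω = (1/2.0) × 0.6 × 100 × (0.707 × 0.25) = 5.302 kip/in.
2.905 ≤ 5.302 → adequate.

f_max ≈ 2.9 kip/in; adequate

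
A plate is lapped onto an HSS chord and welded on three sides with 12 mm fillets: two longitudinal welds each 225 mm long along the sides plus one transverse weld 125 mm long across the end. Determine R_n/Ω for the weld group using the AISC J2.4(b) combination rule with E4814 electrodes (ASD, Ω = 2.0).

R_n/Ω ≈ 702 kN

E48XX → F_EXX = 480 MPa.
t_e = 0.707 × 12 = 8.484 mm.
R_nwl = 0.6 × 480 × 8.484 × 450 × 10⁻³ = 1100 kN (longitudinal, 2 welds).
R_nwt = 0.6 × 480 × 8.484 × 125 × 10⁻³ = 305.4 kN (transverse, base value).
(i) R_nwl + R_nwt = 1405 kN; (ii) 0.85 R_nwl + 1.5 R_nwt = 1393 kN.
R_n = max = 1405 kN [governs: (i)]; R_n/Ω = 702.5 kN.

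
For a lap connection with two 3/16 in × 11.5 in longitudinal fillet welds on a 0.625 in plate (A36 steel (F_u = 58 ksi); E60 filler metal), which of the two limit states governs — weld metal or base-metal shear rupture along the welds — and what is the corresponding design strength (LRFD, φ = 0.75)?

E60XX → F_EXX = 60 ksi.
t_e = 0.707 × 0.1875 = 0.1326 in; L = 23 in.
Weld metal: φR_n = 0.75 × 0.6 × 60 × 0.1326 × 23 = 82.32 kips.
Base metal (shear rupture): φR_n = 0.75 × 0.6 × 58 × 0.625 × 23 = 375.2 kips.
Governing: weld metal.

φR_n ≈ 82.3 kips (weld metal governs)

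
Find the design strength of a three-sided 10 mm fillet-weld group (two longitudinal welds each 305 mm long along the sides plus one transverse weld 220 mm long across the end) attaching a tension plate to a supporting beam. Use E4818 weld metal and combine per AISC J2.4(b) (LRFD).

φR_n ≈ 1300 kN

E48XX → F_EXX = 480 MPa.
t_e = 0.707 × 10 = 7.07 mm.
R_nwl = 0.6 × 480 × 7.07 × 610 × 10⁻³ = 1242 kN (longitudinal, 2 welds).
R_nwt = 0.6 × 480 × 7.07 × 220 × 10⁻³ = 448 kN (transverse, base value).
(i) R_nwl + R_nwt = 1690 kN; (ii) 0.85 R_nwl + 1.5 R_nwt = 1728 kN.
R_n = max = 1728 kN [governs: (ii)]; φR_n = 1296 kN.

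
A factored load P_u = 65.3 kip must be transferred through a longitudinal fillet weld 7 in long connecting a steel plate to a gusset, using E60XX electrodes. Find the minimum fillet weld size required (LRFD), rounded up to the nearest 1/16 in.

w = 1/2 in

E60XX → F_EXX = 60 ksi.
Total weld length L = 7 in.
Required throat t_e = P_u / (φ × 0.6 F_EXX × L) = 65.3 / (0.75 × 0.6 × 60 × 7) = 0.3455 in.
Required leg w = t_e / 0.707 = 0.4887 in → use 1/2 in.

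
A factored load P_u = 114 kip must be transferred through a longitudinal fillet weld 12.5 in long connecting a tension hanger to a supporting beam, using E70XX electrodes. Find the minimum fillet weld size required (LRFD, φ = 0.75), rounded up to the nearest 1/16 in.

w = 7/16 in

E70XX → F_EXX = 70 ksi.
Total weld length L = 12.5 in.
Required throat t_e = P_u / (φ × 0.6 F_EXX × L) = 114 / (0.75 × 0.6 × 70 × 12.5) = 0.2895 in.
Required leg w = t_e / 0.707 = 0.4095 in → use 7/16 in.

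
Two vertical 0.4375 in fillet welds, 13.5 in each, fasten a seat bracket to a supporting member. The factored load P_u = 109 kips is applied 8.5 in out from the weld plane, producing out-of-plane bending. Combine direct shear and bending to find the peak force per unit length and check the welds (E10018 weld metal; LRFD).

E100XX → F_EXX = 100 ksi.
L_w = 2 × 13.5 = 27 in; section modulus (unit throat) S = 2 × L²/6 = 60.75 in².
Direct shear f_v = P/L_w = 109/27 = 4.037 kip/in.
Moment M = P × e = 109 × 8.5 = 926.5 kip·in; bending f_b = M/S = 15.25 kip/in.
f_max = √(f_v² + f_b²) = √(4.037² + 15.25²) = 15.78 kip/in.
φr_n = 0.75 × 0.6 × 100 × (0.707 × 0.4375) = 13.92 kip/in → NOT adequate.

f_max ≈ 15.8 kip/in; NOT adequate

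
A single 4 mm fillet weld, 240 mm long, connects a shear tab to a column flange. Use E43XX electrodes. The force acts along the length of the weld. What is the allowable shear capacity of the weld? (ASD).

E43XX → F_EXX = 430 MPa.
Effective throat t_e = 0.707 × 4 = 2.828 mm.
Total length L = 240 mm; A_we = 2.828 × 240 = 678.7 mm².
F_nw = 0.6 F_EXX = 0.6 × 430 = 258 MPa.
R_n = 258 × 678.7 × 10⁻³ = 175.1 kN; R_n/Ω = 175.1/2.0 = 87.55 kN.

R_n/Ω ≈ 87.6 kN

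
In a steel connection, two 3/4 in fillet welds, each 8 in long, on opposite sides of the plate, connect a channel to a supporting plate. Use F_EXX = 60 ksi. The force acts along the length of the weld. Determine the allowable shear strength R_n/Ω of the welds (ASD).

Effective throat t_e = 0.707 × 0.75 = 0.5302 in.
Total length L = 16 in; A_we = 0.5302 × 16 = 8.484 in².
F_nw = 0.6 F_EXX = 0.6 × 60 = 36 ksi.
R_n = 36 × 8.484 = 305.4 kips; R_n/Ω = 305.4/2.0 = 152.7 kips.

R_n/Ω ≈ 153 kips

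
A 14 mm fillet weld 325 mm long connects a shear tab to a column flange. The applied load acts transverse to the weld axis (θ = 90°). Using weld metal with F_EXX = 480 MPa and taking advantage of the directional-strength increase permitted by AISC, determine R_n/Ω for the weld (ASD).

t_e = 0.707 × 14 = 9.898 mm; A_we = 9.898 × 325 = 3217 mm².
Directional factor: 1.0 + 0.5 sin^1.5(90°) = 1.5.
F_nw = 0.6 × 480 × 1.5 = 432 MPa.
R_n/Ω = (432 × 3217) / 2.0 × 10⁻³ = 694.8 kN.

R_n/Ω ≈ 695 kN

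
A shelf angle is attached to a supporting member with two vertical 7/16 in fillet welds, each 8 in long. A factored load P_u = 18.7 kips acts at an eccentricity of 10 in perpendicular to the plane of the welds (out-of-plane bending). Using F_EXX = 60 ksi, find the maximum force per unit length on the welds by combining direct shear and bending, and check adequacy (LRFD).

f_max ≈ 8.84 kip/in; NOT adequate

L_w = 2 × 8 = 16 in; section modulus (unit throat) S = 2 × L²/6 = 21.33 in².
Direct shear f_v = P/L_w = 18.7/16 = 1.169 kip/in.
Moment M = P × e = 18.7 × 10 = 187 kip·in; bending f_b = M/S = 8.766 kip/in.
f_max = √(f_v² + f_b²) = √(1.169² + 8.766²) = 8.843 kip/in.
φr_n = 0.75 × 0.6 × 60 × (0.707 × 0.4375) = 8.351 kip/in → NOT adequate.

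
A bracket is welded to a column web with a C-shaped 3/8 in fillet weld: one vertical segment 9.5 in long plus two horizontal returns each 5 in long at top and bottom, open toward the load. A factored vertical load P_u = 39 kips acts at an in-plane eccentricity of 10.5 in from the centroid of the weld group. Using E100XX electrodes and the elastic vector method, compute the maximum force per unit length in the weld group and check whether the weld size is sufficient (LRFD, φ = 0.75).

f_max ≈ 8.47 kip/in; adequate

E100XX → F_EXX = 100 ksi.
Total weld length L_w = 19.5 in. Treat welds as unit-width lines.
Centroid: x̄ = 2×5×2.5 / 19.5 = 1.282 in from the vertical weld.
Polar moment about centroid: J = I_x + I_y = [9.5³/12 + 2×5×4.75²] + [9.5×1.282² + 2(5³/12 + 5×1.218²)] = 348.4 in³.
Direct shear f_v = P/L_w = 39 / 19.5 = 2 kip/in (vertical).
Torsion M = P·e = 39 × 10.5 = 409.5 kip·in.
Critical point at (x, y) = (3.718, 4.75) from centroid. f_tx = M·y/J = 5.584 kip/in; f_ty = M·x/J = 4.371 kip/in.
Resultant f_max = √[f_tx² + (f_v + f_ty)²] = √[5.584² + (2 + 4.371)²] = 8.471 kip/in.
Capacity per unit length: φr_n = 0.75 × 0.6 × 100 × (0.707 × 0.375) = 11.93 kip/in.
8.471 ≤ 11.93 → adequate.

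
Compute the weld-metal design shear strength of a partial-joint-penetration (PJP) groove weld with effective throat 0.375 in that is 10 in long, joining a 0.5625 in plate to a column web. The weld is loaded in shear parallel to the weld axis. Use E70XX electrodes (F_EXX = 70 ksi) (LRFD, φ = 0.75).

φR_n ≈ 118 kips

Effective throat (given) t_e = 0.375 in.
A_we = 0.375 × 10 = 3.75 in².
F_nw = 0.6 F_EXX = 42 ksi.
φR_n = 0.75 × 42 × 3.75 = 118.1 kips.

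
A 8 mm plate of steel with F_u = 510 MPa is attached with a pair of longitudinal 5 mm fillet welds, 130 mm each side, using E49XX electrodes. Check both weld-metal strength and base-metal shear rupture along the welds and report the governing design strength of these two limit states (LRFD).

E49XX → F_EXX = 490 MPa.
t_e = 0.707 × 5 = 3.535 mm; L = 260 mm.
Weld metal: φR_n = 0.75 × 0.6 × 490 × 3.535 × 260 × 10⁻³ = 202.7 kN.
Base metal (shear rupture): φR_n = 0.75 × 0.6 × 510 × 8 × 260 × 10⁻³ = 477.4 kN.
Governing: weld metal.

φR_n ≈ 203 kN (weld metal governs)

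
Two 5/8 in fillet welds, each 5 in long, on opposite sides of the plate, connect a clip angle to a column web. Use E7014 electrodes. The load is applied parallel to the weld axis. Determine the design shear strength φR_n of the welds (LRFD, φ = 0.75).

φR_n ≈ 139 kip

E70XX → F_EXX = 70 ksi.
Effective throat t_e = 0.707 × 0.625 = 0.4419 in.
Total length L = 10 in; A_we = 0.4419 × 10 = 4.419 in².
F_nw = 0.6 F_EXX = 0.6 × 70 = 42 ksi.
φR_n = 0.75 × 42 × 4.419 = 139.2 kip.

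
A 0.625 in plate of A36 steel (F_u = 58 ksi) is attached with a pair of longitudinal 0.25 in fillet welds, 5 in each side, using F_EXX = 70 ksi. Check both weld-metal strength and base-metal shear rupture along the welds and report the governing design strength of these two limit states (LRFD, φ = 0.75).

φR_n ≈ 55.7 kips (weld metal governs)

t_e = 0.707 × 0.25 = 0.1767 in; L = 10 in.
Weld metal: φR_n = 0.75 × 0.6 × 70 × 0.1767 × 10 = 55.68 kips.
Base metal (shear rupture): φR_n = 0.75 × 0.6 × 58 × 0.625 × 10 = 163.1 kips.
Governing: weld metal.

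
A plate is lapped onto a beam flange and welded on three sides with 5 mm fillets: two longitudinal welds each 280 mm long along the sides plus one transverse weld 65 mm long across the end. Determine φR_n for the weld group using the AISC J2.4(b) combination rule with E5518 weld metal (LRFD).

φR_n ≈ 547 kN

E55XX → F_EXX = 550 MPa.
t_e = 0.707 × 5 = 3.535 mm.
R_nwl = 0.6 × 550 × 3.535 × 560 × 10⁻³ = 653.3 kN (longitudinal, 2 welds).
R_nwt = 0.6 × 550 × 3.535 × 65 × 10⁻³ = 75.83 kN (transverse, base value).
(i) R_nwl + R_nwt = 729.1 kN; (ii) 0.85 R_nwl + 1.5 R_nwt = 669 kN.
R_n = max = 729.1 kN [governs: (i)]; φR_n = 546.8 kN.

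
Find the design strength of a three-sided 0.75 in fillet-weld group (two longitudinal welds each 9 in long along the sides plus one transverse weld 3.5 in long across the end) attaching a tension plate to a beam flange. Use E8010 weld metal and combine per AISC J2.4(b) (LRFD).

φR_n ≈ 410 kip

E80XX → F_EXX = 80 ksi.
t_e = 0.707 × 0.75 = 0.5302 in.
R_nwl = 0.6 × 80 × 0.5302 × 18 = 458.1 kip (longitudinal, 2 welds).
R_nwt = 0.6 × 80 × 0.5302 × 3.5 = 89.08 kip (transverse, base value).
(i) R_nwl + R_nwt = 547.2 kip; (ii) 0.85 R_nwl + 1.5 R_nwt = 523 kip.
R_n = max = 547.2 kip [governs: (i)]; φR_n = 410.4 kip.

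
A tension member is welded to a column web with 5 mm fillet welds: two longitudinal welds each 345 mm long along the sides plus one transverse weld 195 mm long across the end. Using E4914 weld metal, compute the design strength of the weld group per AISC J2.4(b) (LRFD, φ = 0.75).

φR_n ≈ 690 kN

E49XX → F_EXX = 490 MPa.
t_e = 0.707 × 5 = 3.535 mm.
R_nwl = 0.6 × 490 × 3.535 × 690 × 10⁻³ = 717.1 kN (longitudinal, 2 welds).
R_nwt = 0.6 × 490 × 3.535 × 195 × 10⁻³ = 202.7 kN (transverse, base value).
(i) R_nwl + R_nwt = 919.8 kN; (ii) 0.85 R_nwl + 1.5 R_nwt = 913.5 kN.
R_n = max = 919.8 kN [governs: (i)]; φR_n = 689.8 kN.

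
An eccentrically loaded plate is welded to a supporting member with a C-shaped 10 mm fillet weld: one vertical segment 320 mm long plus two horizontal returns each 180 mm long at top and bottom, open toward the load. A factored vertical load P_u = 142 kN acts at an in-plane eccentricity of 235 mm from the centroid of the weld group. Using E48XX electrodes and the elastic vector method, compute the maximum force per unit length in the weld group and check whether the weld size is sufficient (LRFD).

E48XX → F_EXX = 480 MPa.
Total weld length L_w = 680 mm. Treat welds as unit-width lines.
Centroid: x̄ = 2×180×90 / 680 = 47.65 mm from the vertical weld.
Polar moment about centroid: J = I_x + I_y = [320³/12 + 2×180×160²] + [320×47.65² + 2(180³/12 + 180×42.35²)] = 14290000 mm³.
Direct shear f_v = P/L_w = 142×10³ / 680 = 208.8 N/mm (vertical).
Torsion M = P·e = 142×10³ × 235 = 33370000 N·mm.
Critical point at (x, y) = (132.4, 160) from centroid. f_tx = M·y/J = 373.6 N/mm; f_ty = M·x/J = 309.1 N/mm.
Resultant f_max = √[f_tx² + (f_v + f_ty)²] = √[373.6² + (208.8 + 309.1)²] = 638.6 N/mm.
Capacity per unit length: φr_n = 0.75 × 0.6 × 480 × (0.707 × 10) = 1527 N/mm.
638.6 ≤ 1527 → adequate.

f_max ≈ 639 N/mm; adequate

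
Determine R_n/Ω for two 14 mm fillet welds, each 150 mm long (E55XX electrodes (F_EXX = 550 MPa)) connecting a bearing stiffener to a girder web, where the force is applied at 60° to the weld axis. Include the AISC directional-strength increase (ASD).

t_e = 0.707 × 14 = 9.898 mm; A_we = 9.898 × 300 = 2969 mm².
Directional factor: 1.0 + 0.5 sin^1.5(60°) = 1.403.
F_nw = 0.6 × 550 × 1.403 = 463 MPa.
R_n/Ω = (463 × 2969) / 2.0 × 10⁻³ = 687.4 kN.

R_n/Ω ≈ 687 kN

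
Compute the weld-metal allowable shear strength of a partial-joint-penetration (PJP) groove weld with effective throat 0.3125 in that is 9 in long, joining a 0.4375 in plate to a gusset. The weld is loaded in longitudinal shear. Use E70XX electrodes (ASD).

E70XX → F_EXX = 70 ksi.
Effective throat (given) t_e = 0.3125 in.
A_we = 0.3125 × 9 = 2.812 in².
F_nw = 0.6 F_EXX = 42 ksi.
R_n/Ω = (42 × 2.812) / 2.0 = 59.06 kip.

R_n/Ω ≈ 59.1 kip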